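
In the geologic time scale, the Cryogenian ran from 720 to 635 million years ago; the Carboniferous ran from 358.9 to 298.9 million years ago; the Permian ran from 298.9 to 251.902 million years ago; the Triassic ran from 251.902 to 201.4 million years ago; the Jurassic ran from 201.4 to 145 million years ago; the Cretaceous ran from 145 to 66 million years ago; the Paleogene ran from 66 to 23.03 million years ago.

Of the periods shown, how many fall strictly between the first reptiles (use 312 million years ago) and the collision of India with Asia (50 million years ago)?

312 Ma sits inside the Carboniferous (358.9–298.9) and 50 Ma inside the Paleogene (66–23.03); neither of those is wholly between the two dates.
The listed periods lying completely between them are Permian, Triassic, Jurassic, Cretaceous — 4 in all.

4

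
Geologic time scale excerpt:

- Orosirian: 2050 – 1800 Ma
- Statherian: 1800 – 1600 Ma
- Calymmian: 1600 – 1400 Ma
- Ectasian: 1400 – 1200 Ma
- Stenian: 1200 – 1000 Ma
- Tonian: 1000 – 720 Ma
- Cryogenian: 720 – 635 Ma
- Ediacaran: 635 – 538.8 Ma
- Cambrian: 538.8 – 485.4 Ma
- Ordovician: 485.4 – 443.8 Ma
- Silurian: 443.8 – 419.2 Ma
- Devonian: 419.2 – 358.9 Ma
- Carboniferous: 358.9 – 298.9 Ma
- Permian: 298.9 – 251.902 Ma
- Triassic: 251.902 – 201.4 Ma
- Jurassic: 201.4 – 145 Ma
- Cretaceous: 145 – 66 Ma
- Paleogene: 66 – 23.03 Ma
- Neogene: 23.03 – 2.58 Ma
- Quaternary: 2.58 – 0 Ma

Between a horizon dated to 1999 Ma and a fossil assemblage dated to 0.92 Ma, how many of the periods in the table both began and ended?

18

The older date is 1999 Ma and the younger is 0.92 Ma.
Periods with start < 1999 and end > 0.92 Ma: Statherian (1800–1600), Calymmian (1600–1400), Ectasian (1400–1200), Stenian (1200–1000), Tonian (1000–720), Cryogenian (720–635), Ediacaran (635–538.8), Cambrian (538.8–485.4), Ordovician (485.4–443.8), Silurian (443.8–419.2), Devonian (419.2–358.9), Carboniferous (358.9–298.9), Permian (298.9–251.902), Triassic (251.902–201.4), Jurassic (201.4–145), Cretaceous (145–66), Paleogene (66–23.03), Neogene (23.03–2.58).
That is 18 complete periods.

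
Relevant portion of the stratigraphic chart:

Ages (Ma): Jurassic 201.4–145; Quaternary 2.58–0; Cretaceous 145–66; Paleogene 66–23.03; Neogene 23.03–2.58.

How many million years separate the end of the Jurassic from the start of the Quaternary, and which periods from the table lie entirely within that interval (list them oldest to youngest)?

The Jurassic closes at 145 Ma and the Quaternary opens at 2.58 Ma, so the interval is 145 − 2.58 = 142.42 Myr.
A period fits inside if it starts at or after 145 Ma and ends at or before 2.58 Ma; oldest first that gives Cretaceous, Paleogene, Neogene.

142.42 million years; Cretaceous, Paleogene, Neogene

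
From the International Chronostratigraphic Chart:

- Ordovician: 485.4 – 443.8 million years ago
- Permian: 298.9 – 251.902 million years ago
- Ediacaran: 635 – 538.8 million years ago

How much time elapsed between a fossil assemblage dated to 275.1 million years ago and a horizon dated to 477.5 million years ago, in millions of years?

477.5 − 275.1 = 202.4 million years.

202.4 million years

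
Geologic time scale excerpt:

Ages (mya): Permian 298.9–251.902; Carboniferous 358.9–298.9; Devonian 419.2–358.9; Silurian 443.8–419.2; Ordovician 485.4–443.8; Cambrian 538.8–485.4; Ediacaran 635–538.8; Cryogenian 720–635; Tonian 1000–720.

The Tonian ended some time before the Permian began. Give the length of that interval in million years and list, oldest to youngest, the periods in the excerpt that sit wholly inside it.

421.1 million years; Cryogenian, Ediacaran, Cambrian, Ordovician, Silurian, Devonian, Carboniferous

The Tonian closes at 720 Ma and the Permian opens at 298.9 Ma, so the interval is 720 − 298.9 = 421.1 Myr.
A period fits inside if it starts at or after 720 Ma and ends at or before 298.9 Ma; oldest first that gives Cryogenian, Ediacaran, Cambrian, Ordovician, Silurian, Devonian, Carboniferous.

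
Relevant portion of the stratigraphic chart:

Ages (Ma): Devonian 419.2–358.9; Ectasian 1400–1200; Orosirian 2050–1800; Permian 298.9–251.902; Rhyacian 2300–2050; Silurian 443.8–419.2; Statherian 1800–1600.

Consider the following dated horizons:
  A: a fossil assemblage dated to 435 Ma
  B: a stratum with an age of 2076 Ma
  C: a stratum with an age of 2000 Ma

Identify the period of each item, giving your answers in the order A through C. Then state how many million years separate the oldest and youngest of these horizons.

A: 435 Ma lies in 443.8–419.2 Ma, so Silurian.
B: 2076 Ma lies in 2300–2050 Ma, so Rhyacian.
C: 2000 Ma lies in 2050–1800 Ma, so Orosirian.
Oldest = 2076 Ma, youngest = 435 Ma → span 1641 Myr.

A — Silurian; B — Rhyacian; C — Orosirian; span 1641 million years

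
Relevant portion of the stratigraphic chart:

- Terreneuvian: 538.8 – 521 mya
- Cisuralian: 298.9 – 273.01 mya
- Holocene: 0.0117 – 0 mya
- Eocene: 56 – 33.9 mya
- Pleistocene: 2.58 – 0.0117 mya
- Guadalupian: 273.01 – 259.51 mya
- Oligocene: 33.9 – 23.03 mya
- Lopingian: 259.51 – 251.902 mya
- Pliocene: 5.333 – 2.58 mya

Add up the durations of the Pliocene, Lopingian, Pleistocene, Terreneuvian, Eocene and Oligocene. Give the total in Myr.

63.6993 million years

Each duration: Pliocene = 2.753; Lopingian = 7.608; Pleistocene = 2.5683; Terreneuvian = 17.8; Eocene = 22.1; Oligocene = 10.87.
Sum: 2.753 + 7.608 + 2.5683 + 17.8 + 22.1 + 10.87 = 63.6993 Myr.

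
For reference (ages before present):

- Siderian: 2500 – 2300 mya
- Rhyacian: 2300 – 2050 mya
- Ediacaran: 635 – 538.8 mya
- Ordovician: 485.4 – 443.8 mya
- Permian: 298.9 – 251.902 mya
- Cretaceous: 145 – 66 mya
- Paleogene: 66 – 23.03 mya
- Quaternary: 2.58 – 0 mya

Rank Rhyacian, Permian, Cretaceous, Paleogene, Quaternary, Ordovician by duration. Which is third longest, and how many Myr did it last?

Start − end for each: Rhyacian 2300 − 2050 = 250; Permian 298.9 − 251.902 = 46.998; Cretaceous 145 − 66 = 79; Paleogene 66 − 23.03 = 42.97; Quaternary 2.58 − 0 = 2.58; Ordovician 485.4 − 443.8 = 41.6.
Ranking these from longest: Rhyacian > Cretaceous > Permian > Paleogene > Ordovician > Quaternary.
Position 3 in that ranking is Permian, which lasted 46.998 Myr.

Permian, 46.998 million years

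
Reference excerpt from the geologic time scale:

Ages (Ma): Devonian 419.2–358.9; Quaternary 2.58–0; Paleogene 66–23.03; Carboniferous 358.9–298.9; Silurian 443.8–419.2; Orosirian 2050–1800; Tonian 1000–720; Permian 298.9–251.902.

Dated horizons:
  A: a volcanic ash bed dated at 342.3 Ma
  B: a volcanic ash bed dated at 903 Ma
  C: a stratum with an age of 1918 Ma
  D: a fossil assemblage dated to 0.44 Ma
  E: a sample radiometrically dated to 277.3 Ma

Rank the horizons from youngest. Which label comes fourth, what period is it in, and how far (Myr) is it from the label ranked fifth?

B, in the Tonian; 1015 million years to C

Sorted youngest-first by Ma: D (0.44), E (277.3), A (342.3), B (903), C (1918).
The fourth youngest is B at 903 Ma, which lies in 1000–720 Ma: the Tonian.
The fifth youngest is C at 1918 Ma; separation = |903 − 1918| = 1015 Myr.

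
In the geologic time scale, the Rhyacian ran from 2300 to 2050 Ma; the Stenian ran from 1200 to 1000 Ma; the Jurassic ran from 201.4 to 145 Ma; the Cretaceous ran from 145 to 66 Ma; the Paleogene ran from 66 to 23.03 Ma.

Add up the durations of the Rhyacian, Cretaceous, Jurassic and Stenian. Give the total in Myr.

585.4 million years

Duration is start − end for each: (2300 − 2050) + (145 − 66) + (201.4 − 145) + (1200 − 1000).
That is 250 + 79 + 56.4 + 200, which totals 585.4 million years.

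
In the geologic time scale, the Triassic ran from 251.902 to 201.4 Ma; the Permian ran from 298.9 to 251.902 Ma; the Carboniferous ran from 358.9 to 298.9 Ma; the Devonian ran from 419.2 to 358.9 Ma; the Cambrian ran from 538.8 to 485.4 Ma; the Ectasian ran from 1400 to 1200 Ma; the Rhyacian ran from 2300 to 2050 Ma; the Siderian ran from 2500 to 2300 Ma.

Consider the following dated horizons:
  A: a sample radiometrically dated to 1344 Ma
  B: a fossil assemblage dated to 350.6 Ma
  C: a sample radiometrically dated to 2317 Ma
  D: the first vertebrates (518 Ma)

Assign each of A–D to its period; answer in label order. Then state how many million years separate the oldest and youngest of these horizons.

A — Ectasian; B — Carboniferous; C — Siderian; D — Cambrian; span 1966.4 million years

A: 1344 Ma lies in 1400–1200 Ma, so Ectasian.
B: 350.6 Ma lies in 358.9–298.9 Ma, so Carboniferous.
C: 2317 Ma lies in 2500–2300 Ma, so Siderian.
D: 518 Ma lies in 538.8–485.4 Ma, so Cambrian.
Oldest = 2317 Ma, youngest = 350.6 Ma → span 1966.4 Myr.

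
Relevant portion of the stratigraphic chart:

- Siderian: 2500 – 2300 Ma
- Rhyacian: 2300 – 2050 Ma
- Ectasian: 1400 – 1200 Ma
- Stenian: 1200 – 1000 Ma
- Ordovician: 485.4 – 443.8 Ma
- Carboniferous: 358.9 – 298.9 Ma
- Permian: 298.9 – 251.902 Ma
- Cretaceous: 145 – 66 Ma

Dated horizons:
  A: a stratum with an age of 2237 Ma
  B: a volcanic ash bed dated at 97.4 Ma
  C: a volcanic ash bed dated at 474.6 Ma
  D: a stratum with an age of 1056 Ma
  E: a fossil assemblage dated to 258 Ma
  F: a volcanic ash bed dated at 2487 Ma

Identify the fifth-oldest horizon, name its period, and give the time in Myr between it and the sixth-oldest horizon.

Larger Ma means older, so oldest first: F 2487 > A 2237 > D 1056 > C 474.6 > E 258 > B 97.4.
Counting 5 along gives E (258 Ma); the excerpt puts that inside the Permian, 298.9–251.902 Ma.
Next in line is B (97.4 Ma), and 258 − 97.4 = 160.6 Myr.

E, in the Permian; 160.6 million years to B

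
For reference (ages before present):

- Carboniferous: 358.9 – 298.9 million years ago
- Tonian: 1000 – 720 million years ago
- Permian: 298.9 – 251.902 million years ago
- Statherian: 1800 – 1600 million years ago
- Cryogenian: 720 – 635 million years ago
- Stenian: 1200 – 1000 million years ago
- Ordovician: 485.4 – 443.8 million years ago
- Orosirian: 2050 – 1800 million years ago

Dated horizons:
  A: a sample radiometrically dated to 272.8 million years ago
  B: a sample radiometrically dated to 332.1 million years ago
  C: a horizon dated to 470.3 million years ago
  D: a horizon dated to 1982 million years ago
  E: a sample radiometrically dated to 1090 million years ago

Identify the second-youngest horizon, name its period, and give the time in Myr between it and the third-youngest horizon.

Sorted youngest-first by Ma: A (272.8), B (332.1), C (470.3), E (1090), D (1982).
The second youngest is B at 332.1 Ma, which lies in 358.9–298.9 Ma: the Carboniferous.
The third youngest is C at 470.3 Ma; separation = |332.1 − 470.3| = 138.2 Myr.

B, in the Carboniferous; 138.2 million years to C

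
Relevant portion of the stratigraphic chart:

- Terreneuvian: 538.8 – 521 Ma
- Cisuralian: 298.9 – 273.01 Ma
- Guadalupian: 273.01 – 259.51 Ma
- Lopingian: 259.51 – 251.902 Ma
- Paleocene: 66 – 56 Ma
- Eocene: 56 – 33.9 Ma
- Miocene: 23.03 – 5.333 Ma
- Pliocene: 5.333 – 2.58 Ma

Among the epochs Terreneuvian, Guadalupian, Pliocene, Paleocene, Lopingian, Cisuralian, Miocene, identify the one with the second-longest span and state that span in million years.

Start − end for each: Terreneuvian 538.8 − 521 = 17.8; Guadalupian 273.01 − 259.51 = 13.5; Pliocene 5.333 − 2.58 = 2.753; Paleocene 66 − 56 = 10; Lopingian 259.51 − 251.902 = 7.608; Cisuralian 298.9 − 273.01 = 25.89; Miocene 23.03 − 5.333 = 17.697.
Ranking these from longest: Cisuralian > Terreneuvian > Miocene > Guadalupian > Paleocene > Lopingian > Pliocene.
Position 2 in that ranking is Terreneuvian, which lasted 17.8 Myr.

Terreneuvian, 17.8 million years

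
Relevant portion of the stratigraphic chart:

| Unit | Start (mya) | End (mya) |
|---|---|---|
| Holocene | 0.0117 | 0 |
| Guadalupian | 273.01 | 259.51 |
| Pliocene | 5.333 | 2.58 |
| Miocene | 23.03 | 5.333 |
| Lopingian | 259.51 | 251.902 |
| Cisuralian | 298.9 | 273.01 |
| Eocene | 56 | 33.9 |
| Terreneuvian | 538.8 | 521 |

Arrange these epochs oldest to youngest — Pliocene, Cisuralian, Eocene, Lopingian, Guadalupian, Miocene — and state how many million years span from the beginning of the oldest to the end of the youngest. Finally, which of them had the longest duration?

Cisuralian, Guadalupian, Lopingian, Eocene, Miocene, Pliocene; total span 296.32 Myr; longest is Cisuralian

From the excerpt: Pliocene 5.333–2.58; Cisuralian 298.9–273.01; Eocene 56–33.9; Lopingian 259.51–251.902; Guadalupian 273.01–259.51; Miocene 23.03–5.333 (Ma).
Larger Ma is earlier, so the oldest is Cisuralian and the youngest is Pliocene; oldest to youngest: Cisuralian, Guadalupian, Lopingian, Eocene, Miocene, Pliocene.
Oldest start 298.9 minus youngest end 2.58 gives 296.32 Myr overall.
Individual lengths (start − end): Eocene 22.1; Pliocene 2.753; Lopingian 7.608; Cisuralian 25.89; Miocene 17.697; Guadalupian 13.5. The largest is Cisuralian at 25.89 Myr.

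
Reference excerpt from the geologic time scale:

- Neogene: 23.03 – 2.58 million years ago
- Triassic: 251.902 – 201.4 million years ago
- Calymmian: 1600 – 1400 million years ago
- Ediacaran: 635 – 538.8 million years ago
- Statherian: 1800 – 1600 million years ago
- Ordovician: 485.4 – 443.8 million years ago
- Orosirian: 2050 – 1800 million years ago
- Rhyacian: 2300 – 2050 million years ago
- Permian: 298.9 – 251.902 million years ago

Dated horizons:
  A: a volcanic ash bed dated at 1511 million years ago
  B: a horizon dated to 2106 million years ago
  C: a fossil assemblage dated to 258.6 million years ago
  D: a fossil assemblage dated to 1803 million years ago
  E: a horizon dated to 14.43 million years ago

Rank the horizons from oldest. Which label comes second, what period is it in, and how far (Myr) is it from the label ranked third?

Larger Ma means older, so oldest first: B 2106 > D 1803 > A 1511 > C 258.6 > E 14.43.
Counting 2 along gives D (1803 Ma); the excerpt puts that inside the Orosirian, 2050–1800 Ma.
Next in line is A (1511 Ma), and 1803 − 1511 = 292 Myr.

D, in the Orosirian; 292 million years to A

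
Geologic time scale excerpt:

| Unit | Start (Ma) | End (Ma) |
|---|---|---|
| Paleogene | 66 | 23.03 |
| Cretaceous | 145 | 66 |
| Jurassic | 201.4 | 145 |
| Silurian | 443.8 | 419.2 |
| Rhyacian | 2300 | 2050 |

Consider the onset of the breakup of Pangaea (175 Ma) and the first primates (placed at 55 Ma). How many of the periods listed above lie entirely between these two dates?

1

The older date is 175 Ma and the younger is 55 Ma.
Periods with start < 175 and end > 55 Ma: Cretaceous (145–66).
That is 1 complete period.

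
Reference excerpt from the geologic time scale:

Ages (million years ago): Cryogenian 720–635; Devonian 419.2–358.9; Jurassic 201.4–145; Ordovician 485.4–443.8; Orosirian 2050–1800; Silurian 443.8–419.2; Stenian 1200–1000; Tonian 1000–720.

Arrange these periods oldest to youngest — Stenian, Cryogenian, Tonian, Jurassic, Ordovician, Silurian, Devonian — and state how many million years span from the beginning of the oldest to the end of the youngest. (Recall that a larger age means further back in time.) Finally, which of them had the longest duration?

Stenian, Tonian, Cryogenian, Ordovician, Silurian, Devonian, Jurassic; total span 1055 Myr; longest is Tonian

From the excerpt: Stenian 1200–1000; Cryogenian 720–635; Tonian 1000–720; Jurassic 201.4–145; Ordovician 485.4–443.8; Silurian 443.8–419.2; Devonian 419.2–358.9 (Ma).
Larger Ma is earlier, so the oldest is Stenian and the youngest is Jurassic; oldest to youngest: Stenian, Tonian, Cryogenian, Ordovician, Silurian, Devonian, Jurassic.
Oldest start 1200 minus youngest end 145 gives 1055 Myr overall.
Individual lengths (start − end): Jurassic 56.4; Tonian 280; Stenian 200; Devonian 60.3; Cryogenian 85; Silurian 24.6; Ordovician 41.6. The largest is Tonian at 280 Myr.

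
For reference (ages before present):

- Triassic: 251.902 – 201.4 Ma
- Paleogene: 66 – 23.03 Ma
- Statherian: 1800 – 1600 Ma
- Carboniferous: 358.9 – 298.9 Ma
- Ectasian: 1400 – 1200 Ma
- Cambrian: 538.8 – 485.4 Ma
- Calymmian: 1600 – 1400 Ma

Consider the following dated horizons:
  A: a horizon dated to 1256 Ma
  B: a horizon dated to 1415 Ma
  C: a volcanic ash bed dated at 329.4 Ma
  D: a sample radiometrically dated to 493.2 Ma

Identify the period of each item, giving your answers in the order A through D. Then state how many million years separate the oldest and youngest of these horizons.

Match each age against the start–end ranges in the excerpt: A = 1256 Ma → Ectasian (1400–1200); B = 1415 Ma → Calymmian (1600–1400); C = 329.4 Ma → Carboniferous (358.9–298.9); D = 493.2 Ma → Cambrian (538.8–485.4).
The largest age is 1415 Ma and the smallest is 329.4 Ma; their difference is 1085.6 Myr.

A — Ectasian; B — Calymmian; C — Carboniferous; D — Cambrian; span 1085.6 million years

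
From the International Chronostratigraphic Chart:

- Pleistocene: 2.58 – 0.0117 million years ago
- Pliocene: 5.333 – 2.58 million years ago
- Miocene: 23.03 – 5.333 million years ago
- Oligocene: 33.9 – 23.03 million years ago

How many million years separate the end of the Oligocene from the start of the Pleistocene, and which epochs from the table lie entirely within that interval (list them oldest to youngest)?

20.45 million years; Miocene, Pliocene

End of Oligocene = 23.03 Ma; start of Pleistocene = 2.58 Ma.
Gap = 23.03 − 2.58 = 20.45 Myr.
Epochs wholly inside 23.03–2.58 Ma: Miocene (23.03–5.333), Pliocene (5.333–2.58).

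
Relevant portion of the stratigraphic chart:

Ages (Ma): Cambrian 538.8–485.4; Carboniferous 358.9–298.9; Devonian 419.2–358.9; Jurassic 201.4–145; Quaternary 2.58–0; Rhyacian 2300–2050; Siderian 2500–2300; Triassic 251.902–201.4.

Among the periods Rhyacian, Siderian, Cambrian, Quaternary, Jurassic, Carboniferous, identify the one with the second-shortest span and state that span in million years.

Cambrian, 53.4 million years

Durations: Rhyacian 250; Siderian 200; Cambrian 53.4; Quaternary 2.58; Jurassic 56.4; Carboniferous 60 Myr.
Sorted shortest-first: Quaternary (2.58), Cambrian (53.4), Jurassic (56.4), Carboniferous (60), Siderian (200), Rhyacian (250).
The second shortest is Cambrian at 53.4 Myr.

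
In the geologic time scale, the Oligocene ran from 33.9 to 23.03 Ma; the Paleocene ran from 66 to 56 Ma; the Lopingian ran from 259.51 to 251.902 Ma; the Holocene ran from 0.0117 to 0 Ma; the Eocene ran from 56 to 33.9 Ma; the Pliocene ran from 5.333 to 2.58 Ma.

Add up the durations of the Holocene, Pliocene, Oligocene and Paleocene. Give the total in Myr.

23.6347 million years

Duration is start − end for each: (0.0117 − 0) + (5.333 − 2.58) + (33.9 − 23.03) + (66 − 56).
That is 0.0117 + 2.753 + 10.87 + 10, which totals 23.6347 million years.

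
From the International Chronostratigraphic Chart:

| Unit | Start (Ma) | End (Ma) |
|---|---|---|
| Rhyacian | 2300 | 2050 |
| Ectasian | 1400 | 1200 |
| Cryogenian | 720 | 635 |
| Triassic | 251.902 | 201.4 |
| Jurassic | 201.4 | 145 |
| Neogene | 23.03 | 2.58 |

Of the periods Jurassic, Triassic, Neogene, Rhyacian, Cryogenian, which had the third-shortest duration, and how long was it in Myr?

Start − end for each: Jurassic 201.4 − 145 = 56.4; Triassic 251.902 − 201.4 = 50.502; Neogene 23.03 − 2.58 = 20.45; Rhyacian 2300 − 2050 = 250; Cryogenian 720 − 635 = 85.
Ranking these from shortest: Neogene < Triassic < Jurassic < Cryogenian < Rhyacian.
Position 3 in that ranking is Jurassic, which lasted 56.4 Myr.

Jurassic, 56.4 million years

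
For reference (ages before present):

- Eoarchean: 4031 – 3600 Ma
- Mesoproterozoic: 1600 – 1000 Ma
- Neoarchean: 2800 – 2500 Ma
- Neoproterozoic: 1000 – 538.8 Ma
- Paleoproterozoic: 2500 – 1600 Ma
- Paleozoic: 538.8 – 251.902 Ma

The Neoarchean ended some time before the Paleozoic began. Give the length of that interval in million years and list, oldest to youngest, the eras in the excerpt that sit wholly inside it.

End of Neoarchean = 2500 Ma; start of Paleozoic = 538.8 Ma.
Gap = 2500 − 538.8 = 1961.2 Myr.
Eras wholly inside 2500–538.8 Ma: Paleoproterozoic (2500–1600), Mesoproterozoic (1600–1000), Neoproterozoic (1000–538.8).

1961.2 million years; Paleoproterozoic, Mesoproterozoic, Neoproterozoic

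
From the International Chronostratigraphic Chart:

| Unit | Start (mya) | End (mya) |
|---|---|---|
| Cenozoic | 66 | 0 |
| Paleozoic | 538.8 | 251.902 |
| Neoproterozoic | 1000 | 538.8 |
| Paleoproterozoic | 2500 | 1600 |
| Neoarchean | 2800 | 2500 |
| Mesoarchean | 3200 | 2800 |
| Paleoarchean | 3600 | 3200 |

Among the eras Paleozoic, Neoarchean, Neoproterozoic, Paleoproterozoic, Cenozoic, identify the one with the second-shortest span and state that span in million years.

Paleozoic, 286.898 million years

Durations: Paleozoic 286.898; Neoarchean 300; Neoproterozoic 461.2; Paleoproterozoic 900; Cenozoic 66 Myr.
Sorted shortest-first: Cenozoic (66), Paleozoic (286.898), Neoarchean (300), Neoproterozoic (461.2), Paleoproterozoic (900).
The second shortest is Paleozoic at 286.898 Myr.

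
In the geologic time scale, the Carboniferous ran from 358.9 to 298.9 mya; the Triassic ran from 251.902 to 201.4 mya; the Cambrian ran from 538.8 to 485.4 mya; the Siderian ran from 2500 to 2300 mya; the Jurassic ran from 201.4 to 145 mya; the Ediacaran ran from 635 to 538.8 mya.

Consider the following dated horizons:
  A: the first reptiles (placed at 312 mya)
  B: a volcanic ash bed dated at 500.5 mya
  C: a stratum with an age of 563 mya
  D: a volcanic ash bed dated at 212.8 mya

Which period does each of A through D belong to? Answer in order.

A — Carboniferous; B — Cambrian; C — Ediacaran; D — Triassic

A: 312 Ma lies in 358.9–298.9 Ma, so Carboniferous.
B: 500.5 Ma lies in 538.8–485.4 Ma, so Cambrian.
C: 563 Ma lies in 635–538.8 Ma, so Ediacaran.
D: 212.8 Ma lies in 251.902–201.4 Ma, so Triassic.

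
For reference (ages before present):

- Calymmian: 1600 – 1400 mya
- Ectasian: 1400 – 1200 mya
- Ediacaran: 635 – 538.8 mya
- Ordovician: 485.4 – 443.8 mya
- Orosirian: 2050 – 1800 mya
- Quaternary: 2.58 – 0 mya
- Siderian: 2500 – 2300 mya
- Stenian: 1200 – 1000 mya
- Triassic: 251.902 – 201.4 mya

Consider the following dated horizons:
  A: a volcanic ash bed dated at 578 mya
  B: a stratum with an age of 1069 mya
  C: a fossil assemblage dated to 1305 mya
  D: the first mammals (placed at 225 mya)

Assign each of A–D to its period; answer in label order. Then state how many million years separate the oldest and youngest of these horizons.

A: 578 Ma lies in 635–538.8 Ma, so Ediacaran.
B: 1069 Ma lies in 1200–1000 Ma, so Stenian.
C: 1305 Ma lies in 1400–1200 Ma, so Ectasian.
D: 225 Ma lies in 251.902–201.4 Ma, so Triassic.
Oldest = 1305 Ma, youngest = 225 Ma → span 1080 Myr.

A — Ediacaran; B — Stenian; C — Ectasian; D — Triassic; span 1080 million years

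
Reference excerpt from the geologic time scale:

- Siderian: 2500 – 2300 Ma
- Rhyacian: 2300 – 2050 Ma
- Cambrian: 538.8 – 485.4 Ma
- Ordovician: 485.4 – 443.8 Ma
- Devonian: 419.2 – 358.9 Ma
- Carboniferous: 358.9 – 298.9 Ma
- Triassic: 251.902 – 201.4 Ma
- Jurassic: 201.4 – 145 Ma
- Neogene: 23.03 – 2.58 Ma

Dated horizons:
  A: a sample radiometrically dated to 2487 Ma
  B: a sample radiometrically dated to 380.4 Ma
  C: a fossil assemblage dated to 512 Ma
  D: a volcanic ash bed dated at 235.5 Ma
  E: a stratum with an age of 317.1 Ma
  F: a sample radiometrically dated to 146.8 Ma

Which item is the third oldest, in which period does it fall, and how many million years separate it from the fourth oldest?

Sorted oldest-first by Ma: A (2487), C (512), B (380.4), E (317.1), D (235.5), F (146.8).
The third oldest is B at 380.4 Ma, which lies in 419.2–358.9 Ma: the Devonian.
The fourth oldest is E at 317.1 Ma; separation = |380.4 − 317.1| = 63.3 Myr.

B, in the Devonian; 63.3 million years to E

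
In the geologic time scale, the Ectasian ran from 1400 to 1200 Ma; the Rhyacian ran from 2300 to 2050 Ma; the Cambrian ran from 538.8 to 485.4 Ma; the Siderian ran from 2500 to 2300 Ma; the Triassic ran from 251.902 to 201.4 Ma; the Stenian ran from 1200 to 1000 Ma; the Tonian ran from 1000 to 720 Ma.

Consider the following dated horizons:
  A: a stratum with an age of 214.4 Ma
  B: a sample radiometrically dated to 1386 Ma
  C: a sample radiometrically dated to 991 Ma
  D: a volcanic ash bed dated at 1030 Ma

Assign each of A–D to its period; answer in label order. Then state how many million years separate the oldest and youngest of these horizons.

Match each age against the start–end ranges in the excerpt: A = 214.4 Ma → Triassic (251.902–201.4); B = 1386 Ma → Ectasian (1400–1200); C = 991 Ma → Tonian (1000–720); D = 1030 Ma → Stenian (1200–1000).
The largest age is 1386 Ma and the smallest is 214.4 Ma; their difference is 1171.6 Myr.

A — Triassic; B — Ectasian; C — Tonian; D — Stenian; span 1171.6 million years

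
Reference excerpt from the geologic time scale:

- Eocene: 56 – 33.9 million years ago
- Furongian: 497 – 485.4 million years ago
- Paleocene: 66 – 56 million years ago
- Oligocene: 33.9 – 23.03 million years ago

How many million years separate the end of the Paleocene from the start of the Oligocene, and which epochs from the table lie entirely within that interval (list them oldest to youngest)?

End of Paleocene = 56 Ma; start of Oligocene = 33.9 Ma.
Gap = 56 − 33.9 = 22.1 Myr.
Epochs wholly inside 56–33.9 Ma: Eocene (56–33.9).

22.1 million years; Eocene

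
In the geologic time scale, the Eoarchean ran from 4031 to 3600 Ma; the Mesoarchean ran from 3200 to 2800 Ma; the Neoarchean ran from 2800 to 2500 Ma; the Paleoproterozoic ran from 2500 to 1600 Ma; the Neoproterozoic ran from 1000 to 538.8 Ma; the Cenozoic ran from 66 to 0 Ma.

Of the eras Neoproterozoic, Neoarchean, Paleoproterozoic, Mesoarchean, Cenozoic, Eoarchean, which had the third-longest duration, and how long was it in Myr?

Start − end for each: Neoproterozoic 1000 − 538.8 = 461.2; Neoarchean 2800 − 2500 = 300; Paleoproterozoic 2500 − 1600 = 900; Mesoarchean 3200 − 2800 = 400; Cenozoic 66 − 0 = 66; Eoarchean 4031 − 3600 = 431.
Ranking these from longest: Paleoproterozoic > Neoproterozoic > Eoarchean > Mesoarchean > Neoarchean > Cenozoic.
Position 3 in that ranking is Eoarchean, which lasted 431 Myr.

Eoarchean, 431 million years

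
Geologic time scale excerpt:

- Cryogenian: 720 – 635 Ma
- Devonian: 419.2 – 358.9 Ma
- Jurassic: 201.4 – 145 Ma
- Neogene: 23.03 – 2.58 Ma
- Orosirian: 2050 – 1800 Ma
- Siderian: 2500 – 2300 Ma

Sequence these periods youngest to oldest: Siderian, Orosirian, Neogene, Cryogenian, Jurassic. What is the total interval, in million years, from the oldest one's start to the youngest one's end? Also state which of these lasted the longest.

Neogene, Jurassic, Cryogenian, Orosirian, Siderian; total span 2497.42 Myr; longest is Orosirian

From the excerpt: Siderian 2500–2300; Orosirian 2050–1800; Neogene 23.03–2.58; Cryogenian 720–635; Jurassic 201.4–145 (Ma).
Larger Ma is earlier, so the oldest is Siderian and the youngest is Neogene; youngest to oldest: Neogene, Jurassic, Cryogenian, Orosirian, Siderian.
Oldest start 2500 minus youngest end 2.58 gives 2497.42 Myr overall.
Individual lengths (start − end): Siderian 200; Neogene 20.45; Cryogenian 85; Jurassic 56.4; Orosirian 250. The largest is Orosirian at 250 Myr.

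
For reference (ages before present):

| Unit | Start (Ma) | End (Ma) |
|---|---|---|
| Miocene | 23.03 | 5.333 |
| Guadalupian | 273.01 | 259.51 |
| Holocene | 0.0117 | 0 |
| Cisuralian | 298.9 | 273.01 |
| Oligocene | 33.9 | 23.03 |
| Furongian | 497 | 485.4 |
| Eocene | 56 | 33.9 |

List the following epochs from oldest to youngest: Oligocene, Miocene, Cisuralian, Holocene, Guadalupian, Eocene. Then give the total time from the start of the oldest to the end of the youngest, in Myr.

Cisuralian → Guadalupian → Eocene → Oligocene → Miocene → Holocene; total span 298.9 Myr

Start ages (Ma): Cisuralian 298.9, Guadalupian 273.01, Eocene 56, Oligocene 33.9, Miocene 23.03, Holocene 0.0117.
Ordered oldest to youngest: Cisuralian, Guadalupian, Eocene, Oligocene, Miocene, Holocene.
Span = 298.9 − 0 = 298.9 Myr.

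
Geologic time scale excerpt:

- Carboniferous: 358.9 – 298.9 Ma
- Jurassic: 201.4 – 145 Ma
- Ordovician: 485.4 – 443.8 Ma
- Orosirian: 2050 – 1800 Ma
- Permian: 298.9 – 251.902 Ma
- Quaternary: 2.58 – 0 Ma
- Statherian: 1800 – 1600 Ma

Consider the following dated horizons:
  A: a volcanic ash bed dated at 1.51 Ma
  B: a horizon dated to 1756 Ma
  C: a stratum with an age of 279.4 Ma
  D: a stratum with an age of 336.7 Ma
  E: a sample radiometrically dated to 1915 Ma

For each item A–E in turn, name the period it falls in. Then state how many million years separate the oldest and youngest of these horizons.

A — Quaternary; B — Statherian; C — Permian; D — Carboniferous; E — Orosirian; span 1913.49 million years

Match each age against the start–end ranges in the excerpt: A = 1.51 Ma → Quaternary (2.58–0); B = 1756 Ma → Statherian (1800–1600); C = 279.4 Ma → Permian (298.9–251.902); D = 336.7 Ma → Carboniferous (358.9–298.9); E = 1915 Ma → Orosirian (2050–1800).
The largest age is 1915 Ma and the smallest is 1.51 Ma; their difference is 1913.49 Myr.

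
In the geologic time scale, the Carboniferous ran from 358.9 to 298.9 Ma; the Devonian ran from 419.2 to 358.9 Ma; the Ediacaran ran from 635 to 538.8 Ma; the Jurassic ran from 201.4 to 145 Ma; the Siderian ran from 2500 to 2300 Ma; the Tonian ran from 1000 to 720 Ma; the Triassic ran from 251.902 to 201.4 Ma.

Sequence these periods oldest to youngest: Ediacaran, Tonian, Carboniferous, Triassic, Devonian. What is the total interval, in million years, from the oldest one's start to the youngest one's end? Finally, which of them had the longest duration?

From the excerpt: Ediacaran 635–538.8; Tonian 1000–720; Carboniferous 358.9–298.9; Triassic 251.902–201.4; Devonian 419.2–358.9 (Ma).
Larger Ma is earlier, so the oldest is Tonian and the youngest is Triassic; oldest to youngest: Tonian, Ediacaran, Devonian, Carboniferous, Triassic.
Oldest start 1000 minus youngest end 201.4 gives 798.6 Myr overall.
Individual lengths (start − end): Ediacaran 96.2; Triassic 50.502; Carboniferous 60; Devonian 60.3; Tonian 280. The largest is Tonian at 280 Myr.

Tonian → Ediacaran → Devonian → Carboniferous → Triassic; total span 798.6 Myr; longest is Tonian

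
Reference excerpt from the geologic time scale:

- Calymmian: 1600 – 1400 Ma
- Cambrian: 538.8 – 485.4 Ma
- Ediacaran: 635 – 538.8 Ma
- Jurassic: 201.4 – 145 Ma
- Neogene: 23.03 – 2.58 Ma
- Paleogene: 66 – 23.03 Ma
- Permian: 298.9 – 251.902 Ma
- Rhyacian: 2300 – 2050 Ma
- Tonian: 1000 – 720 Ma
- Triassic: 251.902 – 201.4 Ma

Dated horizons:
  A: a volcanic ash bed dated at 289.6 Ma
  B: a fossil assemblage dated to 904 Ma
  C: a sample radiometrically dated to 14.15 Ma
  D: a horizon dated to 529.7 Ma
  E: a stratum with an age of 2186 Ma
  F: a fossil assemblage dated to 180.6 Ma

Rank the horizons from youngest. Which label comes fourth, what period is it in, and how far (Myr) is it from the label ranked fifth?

Smaller Ma means younger, so youngest first: C 14.15 < F 180.6 < A 289.6 < D 529.7 < B 904 < E 2186.
Counting 4 along gives D (529.7 Ma); the excerpt puts that inside the Cambrian, 538.8–485.4 Ma.
Next in line is B (904 Ma), and 904 − 529.7 = 374.3 Myr.

D, in the Cambrian; 374.3 million years to B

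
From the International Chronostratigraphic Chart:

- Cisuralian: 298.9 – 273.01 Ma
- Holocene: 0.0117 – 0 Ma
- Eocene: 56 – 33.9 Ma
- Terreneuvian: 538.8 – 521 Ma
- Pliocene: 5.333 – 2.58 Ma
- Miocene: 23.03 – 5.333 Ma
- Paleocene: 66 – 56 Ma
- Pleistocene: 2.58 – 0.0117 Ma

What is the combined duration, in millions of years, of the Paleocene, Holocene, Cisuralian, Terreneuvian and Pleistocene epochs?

Duration is start − end for each: (66 − 56) + (0.0117 − 0) + (298.9 − 273.01) + (538.8 − 521) + (2.58 − 0.0117).
That is 10 + 0.0117 + 25.89 + 17.8 + 2.5683, which totals 56.27 million years.

56.27 million years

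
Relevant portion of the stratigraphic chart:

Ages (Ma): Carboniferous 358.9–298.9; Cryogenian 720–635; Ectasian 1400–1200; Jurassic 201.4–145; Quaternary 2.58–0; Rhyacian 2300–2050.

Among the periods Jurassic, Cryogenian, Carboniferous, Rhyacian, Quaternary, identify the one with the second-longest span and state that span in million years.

Cryogenian, 85 million years

Start − end for each: Jurassic 201.4 − 145 = 56.4; Cryogenian 720 − 635 = 85; Carboniferous 358.9 − 298.9 = 60; Rhyacian 2300 − 2050 = 250; Quaternary 2.58 − 0 = 2.58.
Ranking these from longest: Rhyacian > Cryogenian > Carboniferous > Jurassic > Quaternary.
Position 2 in that ranking is Cryogenian, which lasted 85 Myr.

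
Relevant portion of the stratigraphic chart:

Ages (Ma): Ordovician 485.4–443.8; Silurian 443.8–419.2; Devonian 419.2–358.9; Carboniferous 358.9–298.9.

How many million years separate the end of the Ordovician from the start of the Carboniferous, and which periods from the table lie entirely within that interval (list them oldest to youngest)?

84.9 million years; Silurian, Devonian

End of Ordovician = 443.8 Ma; start of Carboniferous = 358.9 Ma.
Gap = 443.8 − 358.9 = 84.9 Myr.
Periods wholly inside 443.8–358.9 Ma: Silurian (443.8–419.2), Devonian (419.2–358.9).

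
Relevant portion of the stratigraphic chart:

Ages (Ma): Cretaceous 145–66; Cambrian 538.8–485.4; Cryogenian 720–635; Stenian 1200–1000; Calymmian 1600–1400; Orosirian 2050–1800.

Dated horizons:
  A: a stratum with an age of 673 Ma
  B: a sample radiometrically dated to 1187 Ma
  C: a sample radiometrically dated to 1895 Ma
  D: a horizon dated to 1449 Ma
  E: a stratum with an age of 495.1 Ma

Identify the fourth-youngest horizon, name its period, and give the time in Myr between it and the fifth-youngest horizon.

D, in the Calymmian; 446 million years to C

Smaller Ma means younger, so youngest first: E 495.1 < A 673 < B 1187 < D 1449 < C 1895.
Counting 4 along gives D (1449 Ma); the excerpt puts that inside the Calymmian, 1600–1400 Ma.
Next in line is C (1895 Ma), and 1895 − 1449 = 446 Myr.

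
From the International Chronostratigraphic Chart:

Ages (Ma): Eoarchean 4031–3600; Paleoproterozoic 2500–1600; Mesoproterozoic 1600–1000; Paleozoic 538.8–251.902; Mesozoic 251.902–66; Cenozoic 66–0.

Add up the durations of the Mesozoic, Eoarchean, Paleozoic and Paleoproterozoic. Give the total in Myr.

Each duration: Mesozoic = 185.902; Eoarchean = 431; Paleozoic = 286.898; Paleoproterozoic = 900.
Sum: 185.902 + 431 + 286.898 + 900 = 1803.8 Myr.

1803.8 million years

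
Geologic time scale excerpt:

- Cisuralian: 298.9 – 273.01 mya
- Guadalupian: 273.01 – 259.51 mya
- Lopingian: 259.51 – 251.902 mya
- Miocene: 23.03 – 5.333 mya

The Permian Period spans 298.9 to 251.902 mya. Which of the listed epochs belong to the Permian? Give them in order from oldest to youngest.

Epochs with both bounds inside 298.9–251.902 Ma: Cisuralian (298.9–273.01), Guadalupian (273.01–259.51), Lopingian (259.51–251.902).

Cisuralian, Guadalupian, Lopingian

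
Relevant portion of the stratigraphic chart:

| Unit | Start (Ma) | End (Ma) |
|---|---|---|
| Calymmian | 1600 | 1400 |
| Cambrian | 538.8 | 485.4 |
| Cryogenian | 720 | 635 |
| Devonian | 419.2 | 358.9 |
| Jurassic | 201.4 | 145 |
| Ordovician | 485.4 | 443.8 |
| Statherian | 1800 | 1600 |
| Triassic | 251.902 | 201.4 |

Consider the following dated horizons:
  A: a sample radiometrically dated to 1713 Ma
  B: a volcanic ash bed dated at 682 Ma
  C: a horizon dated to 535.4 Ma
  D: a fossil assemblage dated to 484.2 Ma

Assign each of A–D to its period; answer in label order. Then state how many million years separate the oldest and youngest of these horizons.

A: 1713 Ma lies in 1800–1600 Ma, so Statherian.
B: 682 Ma lies in 720–635 Ma, so Cryogenian.
C: 535.4 Ma lies in 538.8–485.4 Ma, so Cambrian.
D: 484.2 Ma lies in 485.4–443.8 Ma, so Ordovician.
Oldest = 1713 Ma, youngest = 484.2 Ma → span 1228.8 Myr.

A — Statherian; B — Cryogenian; C — Cambrian; D — Ordovician; span 1228.8 million years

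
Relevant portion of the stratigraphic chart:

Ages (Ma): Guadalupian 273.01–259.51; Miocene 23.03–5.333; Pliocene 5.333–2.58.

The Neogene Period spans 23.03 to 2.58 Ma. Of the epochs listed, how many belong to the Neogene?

2

Epochs inside 23.03–2.58 Ma: Miocene, Pliocene — 2 in total.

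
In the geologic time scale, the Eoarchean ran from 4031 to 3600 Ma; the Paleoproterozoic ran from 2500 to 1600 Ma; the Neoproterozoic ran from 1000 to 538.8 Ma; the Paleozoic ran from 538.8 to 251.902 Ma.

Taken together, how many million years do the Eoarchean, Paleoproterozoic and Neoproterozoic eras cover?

Duration is start − end for each: (4031 − 3600) + (2500 − 1600) + (1000 − 538.8).
That is 431 + 900 + 461.2, which totals 1792.2 million years.

1792.2 million years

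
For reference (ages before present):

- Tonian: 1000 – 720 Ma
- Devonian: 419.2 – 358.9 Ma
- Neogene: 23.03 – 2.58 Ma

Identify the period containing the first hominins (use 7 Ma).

7 Ma lies between 23.03 and 2.58 Ma, so it falls in the Neogene.

Neogene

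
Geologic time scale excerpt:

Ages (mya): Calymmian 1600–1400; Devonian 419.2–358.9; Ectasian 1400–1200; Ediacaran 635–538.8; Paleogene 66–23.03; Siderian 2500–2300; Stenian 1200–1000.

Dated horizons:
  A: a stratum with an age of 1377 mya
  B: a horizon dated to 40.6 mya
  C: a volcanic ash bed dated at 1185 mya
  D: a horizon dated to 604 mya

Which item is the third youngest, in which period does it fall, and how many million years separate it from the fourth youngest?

Sorted youngest-first by Ma: B (40.6), D (604), C (1185), A (1377).
The third youngest is C at 1185 Ma, which lies in 1200–1000 Ma: the Stenian.
The fourth youngest is A at 1377 Ma; separation = |1185 − 1377| = 192 Myr.

C, in the Stenian; 192 million years to A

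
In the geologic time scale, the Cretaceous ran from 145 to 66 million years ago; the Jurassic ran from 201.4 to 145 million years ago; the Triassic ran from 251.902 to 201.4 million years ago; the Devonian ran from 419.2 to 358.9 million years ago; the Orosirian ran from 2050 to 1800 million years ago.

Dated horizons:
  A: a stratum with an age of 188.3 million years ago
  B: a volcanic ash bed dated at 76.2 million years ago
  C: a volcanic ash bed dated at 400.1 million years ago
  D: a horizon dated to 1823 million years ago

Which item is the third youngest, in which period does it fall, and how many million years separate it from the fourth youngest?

C, in the Devonian; 1422.9 million years to D

Smaller Ma means younger, so youngest first: B 76.2 < A 188.3 < C 400.1 < D 1823.
Counting 3 along gives C (400.1 Ma); the excerpt puts that inside the Devonian, 419.2–358.9 Ma.
Next in line is D (1823 Ma), and 1823 − 400.1 = 1422.9 Myr.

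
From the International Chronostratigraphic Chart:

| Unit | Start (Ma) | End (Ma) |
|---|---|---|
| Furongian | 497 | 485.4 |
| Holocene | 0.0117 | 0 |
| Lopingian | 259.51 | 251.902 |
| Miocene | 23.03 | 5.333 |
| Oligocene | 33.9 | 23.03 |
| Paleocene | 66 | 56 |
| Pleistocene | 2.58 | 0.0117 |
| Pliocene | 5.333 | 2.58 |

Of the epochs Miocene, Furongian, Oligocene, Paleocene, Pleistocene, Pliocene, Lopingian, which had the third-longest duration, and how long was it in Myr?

Oligocene, 10.87 million years

Start − end for each: Miocene 23.03 − 5.333 = 17.697; Furongian 497 − 485.4 = 11.6; Oligocene 33.9 − 23.03 = 10.87; Paleocene 66 − 56 = 10; Pleistocene 2.58 − 0.0117 = 2.5683; Pliocene 5.333 − 2.58 = 2.753; Lopingian 259.51 − 251.902 = 7.608.
Ranking these from longest: Miocene > Furongian > Oligocene > Paleocene > Lopingian > Pliocene > Pleistocene.
Position 3 in that ranking is Oligocene, which lasted 10.87 Myr.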